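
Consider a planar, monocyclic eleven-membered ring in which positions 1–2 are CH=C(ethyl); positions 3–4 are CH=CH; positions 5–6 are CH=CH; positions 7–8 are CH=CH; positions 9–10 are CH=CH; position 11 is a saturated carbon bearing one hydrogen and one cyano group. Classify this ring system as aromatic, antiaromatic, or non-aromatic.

Non-aromatic

The CH(cyano) position has four σ bonds — that saturated carbon is sp³ and has no p orbital in the ring π system — so the cyclic conjugation is interrupted.
Hückel's rule only applies to fully conjugated rings, so this one is simply non-aromatic.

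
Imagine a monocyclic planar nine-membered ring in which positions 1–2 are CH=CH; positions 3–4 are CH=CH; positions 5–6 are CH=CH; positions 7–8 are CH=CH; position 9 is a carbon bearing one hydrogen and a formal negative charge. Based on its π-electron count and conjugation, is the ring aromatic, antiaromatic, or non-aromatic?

All ring atoms are sp² and supply a p orbital to the ring (every atom in a ring double bond is sp² and brings one electron to the p orbital; the carbanion's lone pair occupies the p orbital); the conjugation is uninterrupted.
Tallying contributions gives 4 × 2 = 8 from the double-bond units + 2 from the CH(-) atom = 10.
With 10 π electrons (n = 2), the Hückel 4n+2 condition holds.

Aromatic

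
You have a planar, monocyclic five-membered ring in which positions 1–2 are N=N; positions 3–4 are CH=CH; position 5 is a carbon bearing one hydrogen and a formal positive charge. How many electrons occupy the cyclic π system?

4

Check conjugation: the double-bond atoms are sp², each contributing one p electron; each =N– nitrogen is pyridine-type (lone pair in the sp² plane, one electron in the p orbital); the carbocation has an empty p orbital — every position has a p orbital, so the cyclic π system is continuous.
Tallying contributions gives 2 × 2 = 4 from the double-bond units + 0 from the CH(+) atom = 4.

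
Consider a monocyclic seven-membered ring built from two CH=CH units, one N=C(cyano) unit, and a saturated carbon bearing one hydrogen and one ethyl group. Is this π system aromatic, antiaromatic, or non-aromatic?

Non-aromatic

The CH(ethyl) carbon is saturated: that saturated carbon is sp³ and has no p orbital in the ring π system. Conjugation is not continuous around the ring.
Without a continuous loop of overlapping p orbitals the Hückel electron count never comes into play.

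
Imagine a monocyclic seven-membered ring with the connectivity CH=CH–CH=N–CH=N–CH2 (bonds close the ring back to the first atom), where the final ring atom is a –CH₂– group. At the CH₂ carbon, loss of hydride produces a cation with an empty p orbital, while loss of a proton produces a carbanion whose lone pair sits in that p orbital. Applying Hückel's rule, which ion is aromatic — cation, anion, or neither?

The cation

In both ions every ring atom is sp² and contributes a p orbital, so both rings are fully conjugated.
Cation: 3 × 2 + 0 = 6 π electrons → 4(1)+2, aromatic.
Anion: 3 × 2 + 2 = 8 π electrons → 4(2), antiaromatic.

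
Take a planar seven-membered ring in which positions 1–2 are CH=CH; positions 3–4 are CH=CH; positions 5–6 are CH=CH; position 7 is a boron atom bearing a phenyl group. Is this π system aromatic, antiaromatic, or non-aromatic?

Aromatic

All ring atoms are sp² and supply a p orbital to the ring (every atom in a ring double bond is sp² and brings one electron to the p orbital; the boron has an empty p orbital); the conjugation is uninterrupted.
Adding the contributions, 3 × 2 = 6 from the double-bond units + 0 from the B(phenyl) atom = 6.
6 = 4(1) + 2, which satisfies Hückel's 4n+2 rule.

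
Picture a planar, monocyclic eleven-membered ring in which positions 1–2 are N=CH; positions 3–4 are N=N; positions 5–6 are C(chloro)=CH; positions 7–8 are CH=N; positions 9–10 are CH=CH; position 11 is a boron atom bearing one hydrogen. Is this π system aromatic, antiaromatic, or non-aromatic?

All ring atoms are sp² and supply a p orbital to the ring (each doubly-bonded ring atom is sp² with one p-orbital electron; each sp² =N– keeps its lone pair in-plane and puts one electron into the π system; the boron has an empty p orbital); the conjugation is uninterrupted.
Tallying contributions gives 5 × 2 = 10 from the double-bond units + 0 from the BH atom = 10.
That gives a 4n+2 count (10, n = 2).

Aromatic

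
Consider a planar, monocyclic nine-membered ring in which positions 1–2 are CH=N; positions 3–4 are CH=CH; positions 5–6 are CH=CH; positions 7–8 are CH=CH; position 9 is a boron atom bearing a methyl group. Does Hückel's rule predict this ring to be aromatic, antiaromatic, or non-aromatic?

Every ring atom contributes a p orbital perpendicular to the ring (the double-bond atoms are sp², each contributing one p electron; each sp² =N– keeps its lone pair in-plane and puts one electron into the π system; the boron has an empty p orbital), so the π system is cyclic and fully conjugated.
π-electron count: 4 × 2 = 8 from the double-bond units + 0 from the B(methyl) atom = 8.
A 4n π count (8, n = 2) in a planar conjugated ring means antiaromatic.

Antiaromatic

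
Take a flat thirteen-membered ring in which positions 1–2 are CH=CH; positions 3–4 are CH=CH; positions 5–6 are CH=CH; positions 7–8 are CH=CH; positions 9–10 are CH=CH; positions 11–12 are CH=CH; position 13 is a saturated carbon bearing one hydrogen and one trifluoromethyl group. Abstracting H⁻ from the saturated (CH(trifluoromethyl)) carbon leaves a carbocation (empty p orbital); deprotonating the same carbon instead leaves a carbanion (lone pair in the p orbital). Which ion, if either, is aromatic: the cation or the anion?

The anion

In both ions every ring atom is sp² and contributes a p orbital, so both rings are fully conjugated.
Cation: 6 × 2 + 0 = 12 π electrons → 4(3), antiaromatic.
Anion: 6 × 2 + 2 = 14 π electrons → 4(3)+2, aromatic.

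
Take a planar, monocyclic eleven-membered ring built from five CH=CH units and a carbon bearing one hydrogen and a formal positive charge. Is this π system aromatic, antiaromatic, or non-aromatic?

Check conjugation: each doubly-bonded ring atom is sp² with one p-orbital electron; the carbocation has an empty p orbital — every position has a p orbital, so the cyclic π system is continuous.
Adding the contributions, 5 × 2 = 10 from the double-bond units + 0 from the CH(+) atom = 10.
That gives a 4n+2 count (10, n = 2).

Aromatic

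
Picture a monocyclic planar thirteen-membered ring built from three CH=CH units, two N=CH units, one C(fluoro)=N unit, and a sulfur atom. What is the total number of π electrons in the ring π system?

14

All ring atoms are sp² and supply a p orbital to the ring (every atom in a ring double bond is sp² and brings one electron to the p orbital; each sp² =N– keeps its lone pair in-plane and puts one electron into the π system; the sulfur donates one lone pair from its p orbital); the conjugation is uninterrupted.
Tallying contributions gives 6 × 2 = 12 from the double-bond units + 2 from the S atom = 14.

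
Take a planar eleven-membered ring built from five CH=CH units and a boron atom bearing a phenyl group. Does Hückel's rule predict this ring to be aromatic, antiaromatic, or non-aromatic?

Aromatic

All ring atoms are sp² and supply a p orbital to the ring (every atom in a ring double bond is sp² and brings one electron to the p orbital; the boron has an empty p orbital); the conjugation is uninterrupted.
π-electron count: 5 × 2 = 10 from the double-bond units + 0 from the B(phenyl) atom = 10.
With 10 π electrons (n = 2), the Hückel 4n+2 condition holds.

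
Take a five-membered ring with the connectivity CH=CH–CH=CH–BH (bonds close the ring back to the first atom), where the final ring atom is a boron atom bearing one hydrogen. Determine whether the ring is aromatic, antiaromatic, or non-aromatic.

All ring atoms are sp² and supply a p orbital to the ring (each doubly-bonded ring atom is sp² with one p-orbital electron; the boron has an empty p orbital); the conjugation is uninterrupted.
Tallying contributions gives 2 × 2 = 4 from the double-bond units + 0 from the BH atom = 4.
4 = 4(1); a planar, fully conjugated 4n system is antiaromatic.

Antiaromatic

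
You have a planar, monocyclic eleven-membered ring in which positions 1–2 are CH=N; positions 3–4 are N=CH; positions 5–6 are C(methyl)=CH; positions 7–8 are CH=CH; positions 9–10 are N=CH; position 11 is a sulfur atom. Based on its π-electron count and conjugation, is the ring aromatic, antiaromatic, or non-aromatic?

Antiaromatic

The p orbitals form a continuous loop: every atom in a ring double bond is sp² and brings one electron to the p orbital; each sp² =N– keeps its lone pair in-plane and puts one electron into the π system; the sulfur donates one lone pair from its p orbital. The ring is fully conjugated.
π-electron count: 5 × 2 = 10 from the double-bond units + 2 from the S atom = 12.
A 4n π count (12, n = 3) in a planar conjugated ring means antiaromatic.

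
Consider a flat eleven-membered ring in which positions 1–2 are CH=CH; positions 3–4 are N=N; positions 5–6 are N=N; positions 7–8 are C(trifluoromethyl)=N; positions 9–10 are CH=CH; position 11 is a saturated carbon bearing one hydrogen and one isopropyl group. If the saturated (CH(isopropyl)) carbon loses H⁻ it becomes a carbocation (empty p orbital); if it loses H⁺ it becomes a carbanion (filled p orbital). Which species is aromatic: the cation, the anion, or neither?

Once that carbon is sp², every ring atom has a p orbital and both ions are fully conjugated.
Cation: 5 × 2 + 0 = 10 π electrons → 4(2)+2, aromatic.
Anion: 5 × 2 + 2 = 12 π electrons → 4(3), antiaromatic.

The cation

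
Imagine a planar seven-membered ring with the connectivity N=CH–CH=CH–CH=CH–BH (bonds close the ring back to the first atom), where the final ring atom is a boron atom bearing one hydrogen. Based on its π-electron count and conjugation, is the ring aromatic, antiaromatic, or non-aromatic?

All ring atoms are sp² and supply a p orbital to the ring (the double-bond atoms are sp², each contributing one p electron; each =N– nitrogen is pyridine-type (lone pair in the sp² plane, one electron in the p orbital); the boron has an empty p orbital); the conjugation is uninterrupted.
π-electron count: 3 × 2 = 6 from the double-bond units + 0 from the BH atom = 6.
With 6 π electrons (n = 1), the Hückel 4n+2 condition holds.

Aromatic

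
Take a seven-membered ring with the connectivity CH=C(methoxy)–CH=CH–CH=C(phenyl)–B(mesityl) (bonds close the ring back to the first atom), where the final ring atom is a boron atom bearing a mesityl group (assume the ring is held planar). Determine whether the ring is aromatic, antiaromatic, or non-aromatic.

Aromatic

The p orbitals form a continuous loop: the double-bond atoms are sp², each contributing one p electron; the boron has an empty p orbital. The ring is fully conjugated.
π-electron count: 3 × 2 = 6 from the double-bond units + 0 from the B(mesityl) atom = 6.
With 6 π electrons (n = 1), the Hückel 4n+2 condition holds.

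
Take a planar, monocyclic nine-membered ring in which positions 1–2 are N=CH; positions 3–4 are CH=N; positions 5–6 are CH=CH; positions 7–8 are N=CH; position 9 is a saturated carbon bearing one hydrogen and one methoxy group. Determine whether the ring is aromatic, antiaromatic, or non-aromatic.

The CH(methoxy) position has four σ bonds — that saturated carbon is sp³ and has no p orbital in the ring π system — so the cyclic conjugation is interrupted.
Hückel's rule only applies to fully conjugated rings, so this one is simply non-aromatic.

Non-aromatic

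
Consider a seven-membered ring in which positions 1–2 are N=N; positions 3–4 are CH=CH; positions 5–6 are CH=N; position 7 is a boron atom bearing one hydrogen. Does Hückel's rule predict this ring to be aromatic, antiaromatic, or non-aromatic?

Aromatic

The p orbitals form a continuous loop: every atom in a ring double bond is sp² and brings one electron to the p orbital; each sp² =N– keeps its lone pair in-plane and puts one electron into the π system; the boron has an empty p orbital. The ring is fully conjugated.
π-electron count: 3 × 2 = 6 from the double-bond units + 0 from the BH atom = 6.
6 = 4(1) + 2, which satisfies Hückel's 4n+2 rule.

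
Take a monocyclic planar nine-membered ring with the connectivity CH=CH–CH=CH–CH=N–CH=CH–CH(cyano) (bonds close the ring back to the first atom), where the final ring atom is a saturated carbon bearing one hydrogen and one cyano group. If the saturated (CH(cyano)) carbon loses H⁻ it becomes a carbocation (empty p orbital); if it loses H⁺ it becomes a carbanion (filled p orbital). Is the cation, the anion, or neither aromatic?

The anion

Both ions have a continuous loop of p orbitals — each ring atom is sp².
Cation: 4 × 2 + 0 = 8 π electrons → 4(2), antiaromatic.
Anion: 4 × 2 + 2 = 10 π electrons → 4(2)+2, aromatic.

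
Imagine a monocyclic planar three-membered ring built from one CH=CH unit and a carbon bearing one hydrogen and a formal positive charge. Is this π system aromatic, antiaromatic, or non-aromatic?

Every ring atom contributes a p orbital perpendicular to the ring (every atom in a ring double bond is sp² and brings one electron to the p orbital; the carbocation has an empty p orbital), so the π system is cyclic and fully conjugated.
Adding the contributions, 1 × 2 = 2 from the double-bond unit + 0 from the CH(+) atom = 2.
With 2 π electrons (n = 0), the Hückel 4n+2 condition holds.

Aromatic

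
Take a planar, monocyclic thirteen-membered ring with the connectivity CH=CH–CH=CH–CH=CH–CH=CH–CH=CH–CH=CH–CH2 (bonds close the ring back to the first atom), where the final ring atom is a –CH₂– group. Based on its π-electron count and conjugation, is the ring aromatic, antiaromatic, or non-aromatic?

Non-aromatic

The CH2 position has four σ bonds — the tetrahedral CH₂ carbon is sp³ and has no p orbital in the ring π system — so the cyclic conjugation is interrupted.
Hückel's rule only applies to fully conjugated rings, so this one is simply non-aromatic.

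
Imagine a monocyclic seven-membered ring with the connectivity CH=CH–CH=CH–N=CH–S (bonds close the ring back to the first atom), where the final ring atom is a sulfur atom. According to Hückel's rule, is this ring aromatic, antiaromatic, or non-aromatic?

Antiaromatic

All ring atoms are sp² and supply a p orbital to the ring (each doubly-bonded ring atom is sp² with one p-orbital electron; the doubly-bonded nitrogens are pyridine-type — their lone pairs lie in the ring plane, leaving one electron in the p orbital; the sulfur donates one lone pair from its p orbital); the conjugation is uninterrupted.
Tallying contributions gives 3 × 2 = 6 from the double-bond units + 2 from the S atom = 8.
A 4n π count (8, n = 2) in a planar conjugated ring means antiaromatic.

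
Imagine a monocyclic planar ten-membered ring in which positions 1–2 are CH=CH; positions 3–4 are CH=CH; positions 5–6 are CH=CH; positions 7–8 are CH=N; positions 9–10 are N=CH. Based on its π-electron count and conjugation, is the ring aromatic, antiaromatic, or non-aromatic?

Aromatic

Every ring atom contributes a p orbital perpendicular to the ring (the double-bond atoms are sp², each contributing one p electron; each =N– nitrogen is pyridine-type (lone pair in the sp² plane, one electron in the p orbital)), so the π system is cyclic and fully conjugated.
π-electron count: 5 × 2 = 10 from the 5 double-bond units.
That gives a 4n+2 count (10, n = 2).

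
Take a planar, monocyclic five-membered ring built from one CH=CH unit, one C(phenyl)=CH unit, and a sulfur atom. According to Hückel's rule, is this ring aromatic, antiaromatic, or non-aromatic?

Aromatic

The p orbitals form a continuous loop: the double-bond atoms are sp², each contributing one p electron; the sulfur donates one lone pair from its p orbital. The ring is fully conjugated.
π-electron count: 2 × 2 = 4 from the double-bond units + 2 from the S atom = 6.
6 = 4(1) + 2, which satisfies Hückel's 4n+2 rule.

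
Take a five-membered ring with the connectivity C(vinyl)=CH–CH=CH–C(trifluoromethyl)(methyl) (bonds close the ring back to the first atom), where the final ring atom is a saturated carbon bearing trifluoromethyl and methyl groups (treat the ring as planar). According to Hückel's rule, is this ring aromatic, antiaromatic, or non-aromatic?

Non-aromatic

The C(trifluoromethyl)(methyl) carbon is saturated: that saturated carbon is sp³ and has no p orbital in the ring π system. Conjugation is not continuous around the ring.
Hückel's rule only applies to fully conjugated rings, so this one is simply non-aromatic.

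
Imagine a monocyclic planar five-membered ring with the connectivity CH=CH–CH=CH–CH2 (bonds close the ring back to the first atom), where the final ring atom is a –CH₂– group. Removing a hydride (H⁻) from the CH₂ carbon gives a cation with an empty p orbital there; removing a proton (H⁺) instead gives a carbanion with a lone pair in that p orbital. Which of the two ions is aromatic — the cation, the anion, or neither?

In either ion the ring is fully conjugated: every atom, including the new sp² carbon, supplies a p orbital.
Cation: 2 × 2 + 0 = 4 π electrons → 4(1), antiaromatic.
Anion: 2 × 2 + 2 = 6 π electrons → 4(1)+2, aromatic.

The anion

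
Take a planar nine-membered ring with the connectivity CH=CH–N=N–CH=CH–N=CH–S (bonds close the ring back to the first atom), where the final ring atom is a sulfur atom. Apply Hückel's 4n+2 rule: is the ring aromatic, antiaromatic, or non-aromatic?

Every ring atom contributes a p orbital perpendicular to the ring (every atom in a ring double bond is sp² and brings one electron to the p orbital; each sp² =N– keeps its lone pair in-plane and puts one electron into the π system; the sulfur donates one lone pair from its p orbital), so the π system is cyclic and fully conjugated.
Counting π electrons: 4 × 2 = 8 from the double-bond units + 2 from the S atom = 10.
Since 10 = 4·2 + 2, the ring meets the 4n+2 criterion.

Aromatic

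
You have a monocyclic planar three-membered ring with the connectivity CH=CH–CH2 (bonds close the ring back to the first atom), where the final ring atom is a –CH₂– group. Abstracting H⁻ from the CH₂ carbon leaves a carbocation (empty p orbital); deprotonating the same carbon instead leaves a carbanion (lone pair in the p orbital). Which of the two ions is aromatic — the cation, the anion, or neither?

In both ions every ring atom is sp² and contributes a p orbital, so both rings are fully conjugated.
Cation: 1 × 2 + 0 = 2 π electrons → 4(0)+2, aromatic.
Anion: 1 × 2 + 2 = 4 π electrons → 4(1), antiaromatic.

The cation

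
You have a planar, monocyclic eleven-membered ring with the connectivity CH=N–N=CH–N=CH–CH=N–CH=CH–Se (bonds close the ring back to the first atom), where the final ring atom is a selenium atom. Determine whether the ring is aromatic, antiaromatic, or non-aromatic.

Antiaromatic

All ring atoms are sp² and supply a p orbital to the ring (every atom in a ring double bond is sp² and brings one electron to the p orbital; each =N– nitrogen is pyridine-type (lone pair in the sp² plane, one electron in the p orbital); the selenium donates one lone pair from its p orbital); the conjugation is uninterrupted.
π-electron count: 5 × 2 = 10 from the double-bond units + 2 from the Se atom = 12.
12 is a 4n count (n = 3), so the planar conjugated ring is antiaromatic.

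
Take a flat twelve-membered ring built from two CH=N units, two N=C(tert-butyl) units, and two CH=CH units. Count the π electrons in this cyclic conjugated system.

The p orbitals form a continuous loop: the double-bond atoms are sp², each contributing one p electron; each sp² =N– keeps its lone pair in-plane and puts one electron into the π system. The ring is fully conjugated.
Counting π electrons: 6 × 2 = 12 from the 6 double-bond units.

12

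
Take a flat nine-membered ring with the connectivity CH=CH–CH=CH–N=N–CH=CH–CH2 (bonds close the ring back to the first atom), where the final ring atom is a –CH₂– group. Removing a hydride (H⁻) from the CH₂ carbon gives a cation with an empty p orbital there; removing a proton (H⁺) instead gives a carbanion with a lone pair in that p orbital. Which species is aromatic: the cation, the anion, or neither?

In either ion the ring is fully conjugated: every atom, including the new sp² carbon, supplies a p orbital.
Cation: 4 × 2 + 0 = 8 π electrons → 4(2), antiaromatic.
Anion: 4 × 2 + 2 = 10 π electrons → 4(2)+2, aromatic.

The anion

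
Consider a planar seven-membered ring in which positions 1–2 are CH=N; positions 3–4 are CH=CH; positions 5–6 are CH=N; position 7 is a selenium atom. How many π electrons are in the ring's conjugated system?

Check conjugation: the double-bond atoms are sp², each contributing one p electron; the doubly-bonded nitrogens are pyridine-type — their lone pairs lie in the ring plane, leaving one electron in the p orbital; the selenium donates one lone pair from its p orbital — every position has a p orbital, so the cyclic π system is continuous.
π-electron count: 3 × 2 = 6 from the double-bond units + 2 from the Se atom = 8.

8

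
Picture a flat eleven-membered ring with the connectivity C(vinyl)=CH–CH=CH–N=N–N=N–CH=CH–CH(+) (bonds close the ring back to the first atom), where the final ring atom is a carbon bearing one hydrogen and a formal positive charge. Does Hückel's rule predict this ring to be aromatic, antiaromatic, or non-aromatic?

The p orbitals form a continuous loop: the double-bond atoms are sp², each contributing one p electron; each sp² =N– keeps its lone pair in-plane and puts one electron into the π system; the carbocation has an empty p orbital. The ring is fully conjugated.
Adding the contributions, 5 × 2 = 10 from the double-bond units + 0 from the CH(+) atom = 10.
That gives a 4n+2 count (10, n = 2).

Aromatic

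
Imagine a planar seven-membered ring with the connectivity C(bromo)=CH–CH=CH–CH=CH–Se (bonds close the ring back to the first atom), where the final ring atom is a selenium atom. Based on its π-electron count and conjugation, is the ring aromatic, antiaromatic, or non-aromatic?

Antiaromatic

The p orbitals form a continuous loop: the double-bond atoms are sp², each contributing one p electron; the selenium donates one lone pair from its p orbital. The ring is fully conjugated.
Adding the contributions, 3 × 2 = 6 from the double-bond units + 2 from the Se atom = 8.
A 4n π count (8, n = 2) in a planar conjugated ring means antiaromatic.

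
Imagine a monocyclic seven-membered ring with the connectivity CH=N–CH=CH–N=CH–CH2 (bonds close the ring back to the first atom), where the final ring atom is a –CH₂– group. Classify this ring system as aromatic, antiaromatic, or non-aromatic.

Non-aromatic

The CH2 position has four σ bonds — the tetrahedral CH₂ carbon is sp³ and has no p orbital in the ring π system — so the cyclic conjugation is interrupted.
Without a continuous loop of overlapping p orbitals the Hückel electron count never comes into play.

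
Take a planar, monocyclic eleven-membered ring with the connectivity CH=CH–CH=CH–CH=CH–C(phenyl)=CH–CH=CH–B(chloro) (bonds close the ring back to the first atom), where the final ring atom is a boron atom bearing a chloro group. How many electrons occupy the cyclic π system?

The p orbitals form a continuous loop: every atom in a ring double bond is sp² and brings one electron to the p orbital; the boron has an empty p orbital. The ring is fully conjugated.
Counting π electrons: 5 × 2 = 10 from the double-bond units + 0 from the B(chloro) atom = 10.

10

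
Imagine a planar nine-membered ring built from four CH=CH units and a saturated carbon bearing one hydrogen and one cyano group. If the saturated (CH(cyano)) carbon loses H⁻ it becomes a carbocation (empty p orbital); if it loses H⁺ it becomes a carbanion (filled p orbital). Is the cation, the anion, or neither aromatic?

In either ion the ring is fully conjugated: every atom, including the new sp² carbon, supplies a p orbital.
Cation: 4 × 2 + 0 = 8 π electrons → 4(2), antiaromatic.
Anion: 4 × 2 + 2 = 10 π electrons → 4(2)+2, aromatic.

The anion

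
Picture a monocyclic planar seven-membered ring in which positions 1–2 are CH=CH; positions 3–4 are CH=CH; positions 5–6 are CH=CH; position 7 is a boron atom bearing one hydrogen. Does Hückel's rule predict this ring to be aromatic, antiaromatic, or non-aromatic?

Aromatic

All ring atoms are sp² and supply a p orbital to the ring (the double-bond atoms are sp², each contributing one p electron; the boron has an empty p orbital); the conjugation is uninterrupted.
Tallying contributions gives 3 × 2 = 6 from the double-bond units + 0 from the BH atom = 6.
6 = 4(1) + 2, which satisfies Hückel's 4n+2 rule.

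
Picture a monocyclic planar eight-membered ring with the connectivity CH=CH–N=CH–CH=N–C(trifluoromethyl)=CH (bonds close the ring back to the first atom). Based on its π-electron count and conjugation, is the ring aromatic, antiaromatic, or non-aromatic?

The p orbitals form a continuous loop: the double-bond atoms are sp², each contributing one p electron; the doubly-bonded nitrogens are pyridine-type — their lone pairs lie in the ring plane, leaving one electron in the p orbital. The ring is fully conjugated.
Tallying contributions gives 4 × 2 = 8 from the 4 double-bond units.
8 = 4(2); a planar, fully conjugated 4n system is antiaromatic.

Antiaromatic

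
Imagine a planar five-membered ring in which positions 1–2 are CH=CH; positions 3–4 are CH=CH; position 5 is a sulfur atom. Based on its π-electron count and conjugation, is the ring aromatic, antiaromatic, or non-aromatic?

The p orbitals form a continuous loop: the double-bond atoms are sp², each contributing one p electron; the sulfur donates one lone pair from its p orbital. The ring is fully conjugated.
Adding the contributions, 2 × 2 = 4 from the double-bond units + 2 from the S atom = 6.
That gives a 4n+2 count (6, n = 1).
(This ring is thiophene.)

Aromatic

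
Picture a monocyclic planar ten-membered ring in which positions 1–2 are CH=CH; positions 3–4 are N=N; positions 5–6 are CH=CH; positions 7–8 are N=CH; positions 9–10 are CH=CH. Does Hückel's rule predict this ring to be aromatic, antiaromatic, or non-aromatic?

Check conjugation: each doubly-bonded ring atom is sp² with one p-orbital electron; each sp² =N– keeps its lone pair in-plane and puts one electron into the π system — every position has a p orbital, so the cyclic π system is continuous.
Tallying contributions gives 5 × 2 = 10 from the 5 double-bond units.
That gives a 4n+2 count (10, n = 2).

Aromatic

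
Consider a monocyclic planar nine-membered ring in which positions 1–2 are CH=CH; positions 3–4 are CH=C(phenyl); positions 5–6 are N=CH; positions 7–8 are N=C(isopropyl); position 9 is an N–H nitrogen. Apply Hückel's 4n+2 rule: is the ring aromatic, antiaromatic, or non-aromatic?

All ring atoms are sp² and supply a p orbital to the ring (each doubly-bonded ring atom is sp² with one p-orbital electron; each =N– nitrogen is pyridine-type (lone pair in the sp² plane, one electron in the p orbital); the pyrrole-type nitrogen donates its lone pair from the p orbital); the conjugation is uninterrupted.
Counting π electrons: 4 × 2 = 8 from the double-bond units + 2 from the NH atom = 10.
Since 10 = 4·2 + 2, the ring meets the 4n+2 criterion.

Aromatic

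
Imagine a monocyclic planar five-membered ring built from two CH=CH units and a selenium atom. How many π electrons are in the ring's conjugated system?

6

Check conjugation: each doubly-bonded ring atom is sp² with one p-orbital electron; the selenium donates one lone pair from its p orbital — every position has a p orbital, so the cyclic π system is continuous.
π-electron count: 2 × 2 = 4 from the double-bond units + 2 from the Se atom = 6.
(The species described is selenophene.)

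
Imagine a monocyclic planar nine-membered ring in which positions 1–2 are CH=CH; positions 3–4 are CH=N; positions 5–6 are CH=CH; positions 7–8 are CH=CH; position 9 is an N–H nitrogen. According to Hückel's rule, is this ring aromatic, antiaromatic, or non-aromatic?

Check conjugation: the double-bond atoms are sp², each contributing one p electron; each =N– nitrogen is pyridine-type (lone pair in the sp² plane, one electron in the p orbital); the pyrrole-type nitrogen donates its lone pair from the p orbital — every position has a p orbital, so the cyclic π system is continuous.
Adding the contributions, 4 × 2 = 8 from the double-bond units + 2 from the NH atom = 10.
With 10 π electrons (n = 2), the Hückel 4n+2 condition holds.

Aromatic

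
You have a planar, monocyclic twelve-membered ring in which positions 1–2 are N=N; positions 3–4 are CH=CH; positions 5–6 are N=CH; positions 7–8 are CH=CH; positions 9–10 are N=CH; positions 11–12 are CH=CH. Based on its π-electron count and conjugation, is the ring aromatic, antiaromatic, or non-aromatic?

Antiaromatic

All ring atoms are sp² and supply a p orbital to the ring (the double-bond atoms are sp², each contributing one p electron; each sp² =N– keeps its lone pair in-plane and puts one electron into the π system); the conjugation is uninterrupted.
Tallying contributions gives 6 × 2 = 12 from the 6 double-bond units.
12 = 4(3); a planar, fully conjugated 4n system is antiaromatic.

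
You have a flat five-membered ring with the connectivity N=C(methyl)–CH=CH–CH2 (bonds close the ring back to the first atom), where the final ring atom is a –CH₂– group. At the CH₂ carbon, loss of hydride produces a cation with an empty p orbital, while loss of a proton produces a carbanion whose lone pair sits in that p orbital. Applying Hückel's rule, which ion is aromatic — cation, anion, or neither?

In both ions every ring atom is sp² and contributes a p orbital, so both rings are fully conjugated.
Cation: 2 × 2 + 0 = 4 π electrons → 4(1), antiaromatic.
Anion: 2 × 2 + 2 = 6 π electrons → 4(1)+2, aromatic.

The anion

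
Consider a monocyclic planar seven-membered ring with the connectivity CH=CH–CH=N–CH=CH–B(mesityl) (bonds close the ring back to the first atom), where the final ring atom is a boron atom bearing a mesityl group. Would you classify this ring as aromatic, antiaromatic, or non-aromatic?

Aromatic

All ring atoms are sp² and supply a p orbital to the ring (every atom in a ring double bond is sp² and brings one electron to the p orbital; each sp² =N– keeps its lone pair in-plane and puts one electron into the π system; the boron has an empty p orbital); the conjugation is uninterrupted.
π-electron count: 3 × 2 = 6 from the double-bond units + 0 from the B(mesityl) atom = 6.
Since 6 = 4·1 + 2, the ring meets the 4n+2 criterion.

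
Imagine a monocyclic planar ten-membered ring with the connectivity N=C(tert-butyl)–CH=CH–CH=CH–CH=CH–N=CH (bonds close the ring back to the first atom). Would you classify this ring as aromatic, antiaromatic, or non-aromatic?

Check conjugation: every atom in a ring double bond is sp² and brings one electron to the p orbital; the doubly-bonded nitrogens are pyridine-type — their lone pairs lie in the ring plane, leaving one electron in the p orbital — every position has a p orbital, so the cyclic π system is continuous.
Tallying contributions gives 5 × 2 = 10 from the 5 double-bond units.
That gives a 4n+2 count (10, n = 2).

Aromatic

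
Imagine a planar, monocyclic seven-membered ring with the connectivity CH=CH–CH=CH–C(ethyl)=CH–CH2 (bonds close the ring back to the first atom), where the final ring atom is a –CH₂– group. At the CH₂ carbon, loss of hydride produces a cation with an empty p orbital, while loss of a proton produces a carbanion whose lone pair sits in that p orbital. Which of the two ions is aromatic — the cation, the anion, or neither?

The cation

In both ions every ring atom is sp² and contributes a p orbital, so both rings are fully conjugated.
Cation: 3 × 2 + 0 = 6 π electrons → 4(1)+2, aromatic.
Anion: 3 × 2 + 2 = 8 π electrons → 4(2), antiaromatic.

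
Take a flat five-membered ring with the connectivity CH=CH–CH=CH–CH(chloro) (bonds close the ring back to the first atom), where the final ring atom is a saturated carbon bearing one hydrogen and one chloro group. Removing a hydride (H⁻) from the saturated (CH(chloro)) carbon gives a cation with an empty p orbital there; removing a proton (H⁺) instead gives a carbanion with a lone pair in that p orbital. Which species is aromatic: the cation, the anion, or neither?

In both ions every ring atom is sp² and contributes a p orbital, so both rings are fully conjugated.
Cation: 2 × 2 + 0 = 4 π electrons → 4(1), antiaromatic.
Anion: 2 × 2 + 2 = 6 π electrons → 4(1)+2, aromatic.

The anion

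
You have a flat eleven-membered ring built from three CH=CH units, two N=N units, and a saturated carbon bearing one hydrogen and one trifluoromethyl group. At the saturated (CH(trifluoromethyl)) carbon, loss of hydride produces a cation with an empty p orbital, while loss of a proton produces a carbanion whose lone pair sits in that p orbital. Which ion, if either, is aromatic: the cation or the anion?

The cation

Both ions have a continuous loop of p orbitals — each ring atom is sp².
Cation: 5 × 2 + 0 = 10 π electrons → 4(2)+2, aromatic.
Anion: 5 × 2 + 2 = 12 π electrons → 4(3), antiaromatic.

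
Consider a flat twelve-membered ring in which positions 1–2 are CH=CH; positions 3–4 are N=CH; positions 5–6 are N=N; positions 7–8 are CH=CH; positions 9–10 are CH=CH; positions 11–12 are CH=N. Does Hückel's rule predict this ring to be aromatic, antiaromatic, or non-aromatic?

All ring atoms are sp² and supply a p orbital to the ring (each doubly-bonded ring atom is sp² with one p-orbital electron; each =N– nitrogen is pyridine-type (lone pair in the sp² plane, one electron in the p orbital)); the conjugation is uninterrupted.
Tallying contributions gives 6 × 2 = 12 from the 6 double-bond units.
A 4n π count (12, n = 3) in a planar conjugated ring means antiaromatic.

Antiaromatic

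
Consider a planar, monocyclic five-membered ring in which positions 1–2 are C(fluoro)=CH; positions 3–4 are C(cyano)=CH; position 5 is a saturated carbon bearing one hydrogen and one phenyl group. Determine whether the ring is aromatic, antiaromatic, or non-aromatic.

Non-aromatic

Because that saturated carbon is sp³ and has no p orbital in the ring π system at the CH(phenyl) position, the π system cannot extend all the way around the ring.
Hückel's rule only applies to fully conjugated rings, so this one is simply non-aromatic.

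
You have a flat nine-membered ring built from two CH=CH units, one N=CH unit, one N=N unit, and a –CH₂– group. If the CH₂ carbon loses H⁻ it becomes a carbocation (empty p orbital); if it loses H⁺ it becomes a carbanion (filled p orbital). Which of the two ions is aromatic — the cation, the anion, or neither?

The anion

In both ions every ring atom is sp² and contributes a p orbital, so both rings are fully conjugated.
Cation: 4 × 2 + 0 = 8 π electrons → 4(2), antiaromatic.
Anion: 4 × 2 + 2 = 10 π electrons → 4(2)+2, aromatic.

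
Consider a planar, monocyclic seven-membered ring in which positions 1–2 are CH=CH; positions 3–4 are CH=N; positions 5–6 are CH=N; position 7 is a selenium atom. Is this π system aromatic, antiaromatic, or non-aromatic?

Check conjugation: every atom in a ring double bond is sp² and brings one electron to the p orbital; each sp² =N– keeps its lone pair in-plane and puts one electron into the π system; the selenium donates one lone pair from its p orbital — every position has a p orbital, so the cyclic π system is continuous.
π-electron count: 3 × 2 = 6 from the double-bond units + 2 from the Se atom = 8.
8 = 4(2); a planar, fully conjugated 4n system is antiaromatic.

Antiaromatic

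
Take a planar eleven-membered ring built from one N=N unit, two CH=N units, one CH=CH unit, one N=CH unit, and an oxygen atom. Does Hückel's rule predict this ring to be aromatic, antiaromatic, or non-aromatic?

All ring atoms are sp² and supply a p orbital to the ring (each doubly-bonded ring atom is sp² with one p-orbital electron; each =N– nitrogen is pyridine-type (lone pair in the sp² plane, one electron in the p orbital); the oxygen donates one lone pair from its p orbital); the conjugation is uninterrupted.
Adding the contributions, 5 × 2 = 10 from the double-bond units + 2 from the O atom = 12.
12 is a 4n count (n = 3), so the planar conjugated ring is antiaromatic.

Antiaromatic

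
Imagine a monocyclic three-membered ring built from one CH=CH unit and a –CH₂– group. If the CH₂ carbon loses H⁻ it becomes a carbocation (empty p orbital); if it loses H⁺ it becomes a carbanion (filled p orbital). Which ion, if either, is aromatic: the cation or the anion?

The cation

Both ions have a continuous loop of p orbitals — each ring atom is sp².
Cation: 1 × 2 + 0 = 2 π electrons → 4(0)+2, aromatic.
Anion: 1 × 2 + 2 = 4 π electrons → 4(1), antiaromatic.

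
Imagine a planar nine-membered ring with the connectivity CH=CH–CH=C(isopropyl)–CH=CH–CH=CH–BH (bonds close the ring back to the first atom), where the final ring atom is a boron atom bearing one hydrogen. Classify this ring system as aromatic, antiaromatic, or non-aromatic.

Antiaromatic

The p orbitals form a continuous loop: every atom in a ring double bond is sp² and brings one electron to the p orbital; the boron has an empty p orbital. The ring is fully conjugated.
Counting π electrons: 4 × 2 = 8 from the double-bond units + 0 from the BH atom = 8.
A 4n π count (8, n = 2) in a planar conjugated ring means antiaromatic.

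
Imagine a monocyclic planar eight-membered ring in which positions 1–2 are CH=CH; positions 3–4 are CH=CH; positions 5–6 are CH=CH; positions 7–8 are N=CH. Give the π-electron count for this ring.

8

Check conjugation: every atom in a ring double bond is sp² and brings one electron to the p orbital; each sp² =N– keeps its lone pair in-plane and puts one electron into the π system — every position has a p orbital, so the cyclic π system is continuous.
Counting π electrons: 4 × 2 = 8 from the 4 double-bond units.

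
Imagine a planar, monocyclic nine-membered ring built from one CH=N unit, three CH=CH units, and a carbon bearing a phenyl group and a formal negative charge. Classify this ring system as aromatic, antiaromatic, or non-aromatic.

All ring atoms are sp² and supply a p orbital to the ring (the double-bond atoms are sp², each contributing one p electron; the doubly-bonded nitrogens are pyridine-type — their lone pairs lie in the ring plane, leaving one electron in the p orbital; the carbanion's lone pair occupies the p orbital); the conjugation is uninterrupted.
Tallying contributions gives 4 × 2 = 8 from the double-bond units + 2 from the C(phenyl)(-) atom = 10.
10 = 4(2) + 2, which satisfies Hückel's 4n+2 rule.

Aromatic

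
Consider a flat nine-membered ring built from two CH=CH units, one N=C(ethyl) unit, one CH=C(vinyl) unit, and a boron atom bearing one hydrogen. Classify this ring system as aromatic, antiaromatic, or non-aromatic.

Antiaromatic

Check conjugation: each doubly-bonded ring atom is sp² with one p-orbital electron; each sp² =N– keeps its lone pair in-plane and puts one electron into the π system; the boron has an empty p orbital — every position has a p orbital, so the cyclic π system is continuous.
Tallying contributions gives 4 × 2 = 8 from the double-bond units + 0 from the BH atom = 8.
With 8 = 4·2 π electrons, Hückel's rule classifies the planar ring as antiaromatic.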